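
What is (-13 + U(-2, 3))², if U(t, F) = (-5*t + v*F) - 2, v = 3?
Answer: 16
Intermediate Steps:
U(t, F) = -2 - 5*t + 3*F (U(t, F) = (-5*t + 3*F) - 2 = -2 - 5*t + 3*F)
(-13 + U(-2, 3))² = (-13 + (-2 - 5*(-2) + 3*3))² = (-13 + (-2 + 10 + 9))² = (-13 + 17)² = 4² = 16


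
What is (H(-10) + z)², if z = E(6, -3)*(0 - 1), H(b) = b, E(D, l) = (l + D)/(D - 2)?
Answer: 1849/16 ≈ 115.56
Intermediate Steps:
E(D, l) = (D + l)/(-2 + D)
z = -¾ (z = ((6 - 3)/(-2 + 6))*(0 - 1) = (3/4)*(-1) = ((¼)*3)*(-1) = (¾)*(-1) = -¾ ≈ -0.75000)
(H(-10) + z)² = (-10 - ¾)² = (-43/4)² = 1849/16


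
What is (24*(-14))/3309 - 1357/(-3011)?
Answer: 1159539/3321133 ≈ 0.34914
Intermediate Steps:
(24*(-14))/3309 - 1357/(-3011) = -336*1/3309 - 1357*(-1/3011) = -112/1103 + 1357/3011 = 1159539/3321133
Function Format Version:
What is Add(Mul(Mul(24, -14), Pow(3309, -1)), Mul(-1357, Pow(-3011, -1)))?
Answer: Rational(1159539, 3321133) ≈ 0.34914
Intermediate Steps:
Add(Mul(Mul(24, -14), Pow(3309, -1)), Mul(-1357, Pow(-3011, -1))) = Add(Mul(-336, Rational(1, 3309)), Mul(-1357, Rational(-1, 3011))) = Add(Rational(-112, 1103), Rational(1357, 3011)) = Rational(1159539, 3321133)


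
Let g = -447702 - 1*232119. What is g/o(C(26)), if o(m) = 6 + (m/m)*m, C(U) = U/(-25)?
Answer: -16995525/124 ≈ -1.3706e+5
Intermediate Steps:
C(U) = -U/25 (C(U) = U*(-1/25) = -U/25)
g = -679821 (g = -447702 - 232119 = -679821)
o(m) = 6 + m (o(m) = 6 + 1*m = 6 + m)
g/o(C(26)) = -679821/(6 - 1/25*26) = -679821/(6 - 26/25) = -679821/124/25 = -679821*25/124 = -16995525/124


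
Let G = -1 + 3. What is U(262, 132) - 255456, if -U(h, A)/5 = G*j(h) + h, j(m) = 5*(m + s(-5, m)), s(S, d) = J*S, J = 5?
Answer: -268616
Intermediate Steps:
G = 2
s(S, d) = 5*S
j(m) = -125 + 5*m (j(m) = 5*(m + 5*(-5)) = 5*(m - 25) = 5*(-25 + m) = -125 + 5*m)
U(h, A) = 1250 - 55*h (U(h, A) = -5*(2*(-125 + 5*h) + h) = -5*((-250 + 10*h) + h) = -5*(-250 + 11*h) = 1250 - 55*h)
U(262, 132) - 255456 = (1250 - 55*262) - 255456 = (1250 - 14410) - 255456 = -13160 - 255456 = -268616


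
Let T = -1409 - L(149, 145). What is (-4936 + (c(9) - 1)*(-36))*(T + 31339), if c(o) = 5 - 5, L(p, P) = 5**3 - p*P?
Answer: -251909000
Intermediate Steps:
L(p, P) = 125 - P*p
c(o) = 0
T = 20071 (T = -1409 - (125 - 1*145*149) = -1409 - (125 - 21605) = -1409 - 1*(-21480) = -1409 + 21480 = 20071)
(-4936 + (c(9) - 1)*(-36))*(T + 31339) = (-4936 + (0 - 1)*(-36))*(20071 + 31339) = (-4936 - 1*(-36))*51410 = (-4936 + 36)*51410 = -4900*51410 = -251909000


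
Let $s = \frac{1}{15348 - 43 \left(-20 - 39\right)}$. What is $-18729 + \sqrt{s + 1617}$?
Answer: $-18729 + \frac{\sqrt{10555816790}}{2555} \approx -18689.0$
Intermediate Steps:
$s = \frac{1}{17885}$ ($s = \frac{1}{15348 - -2537} = \frac{1}{15348 + 2537} = \frac{1}{17885} \approx 5.5913 \cdot 10^{-5}$)
$-18729 + \sqrt{s + 1617} = -18729 + \sqrt{\frac{1}{17885} + 1617} = -18729 + \sqrt{\frac{28920046}{17885}} = -18729 + \frac{\sqrt{10555816790}}{2555}$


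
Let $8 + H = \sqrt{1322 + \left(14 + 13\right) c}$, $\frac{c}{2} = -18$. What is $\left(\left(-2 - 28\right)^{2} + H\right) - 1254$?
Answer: $-362 + 5 \sqrt{14} \approx -343.29$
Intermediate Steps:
$c = -36$ ($c = 2 \left(-18\right) = -36$)
$H = -8 + 5 \sqrt{14}$ ($H = -8 + \sqrt{1322 + \left(14 + 13\right) \left(-36\right)} = -8 + \sqrt{1322 + 27 \left(-36\right)} = -8 + \sqrt{1322 - 972} = -8 + \sqrt{350} = -8 + 5 \sqrt{14} \approx 10.708$)
$\left(\left(-2 - 28\right)^{2} + H\right) - 1254 = \left(\left(-2 - 28\right)^{2} - \left(8 - 5 \sqrt{14}\right)\right) - 1254 = \left(\left(-30\right)^{2} - \left(8 - 5 \sqrt{14}\right)\right) - 1254 = \left(900 - \left(8 - 5 \sqrt{14}\right)\right) - 1254 = \left(892 + 5 \sqrt{14}\right) - 1254 = -362 + 5 \sqrt{14}$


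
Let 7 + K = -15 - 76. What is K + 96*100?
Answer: 9502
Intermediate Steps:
K = -98 (K = -7 + (-15 - 76) = -7 - 91 = -98)
K + 96*100 = -98 + 96*100 = -98 + 9600 = 9502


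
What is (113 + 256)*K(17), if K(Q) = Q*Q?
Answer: 106641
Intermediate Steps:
K(Q) = Q**2
(113 + 256)*K(17) = (113 + 256)*17**2 = 369*289 = 106641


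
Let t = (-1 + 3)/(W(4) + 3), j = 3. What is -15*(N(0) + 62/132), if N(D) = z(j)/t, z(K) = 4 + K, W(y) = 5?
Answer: -9395/22 ≈ -427.05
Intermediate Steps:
t = ¼ (t = (-1 + 3)/(5 + 3) = 2/8 = 2*(⅛) = ¼ ≈ 0.25000)
N(D) = 28 (N(D) = (4 + 3)/(¼) = 7*4 = 28)
-15*(N(0) + 62/132) = -15*(28 + 62/132) = -15*(28 + 62*(1/132)) = -15*(28 + 31/66) = -15*1879/66 = -9395/22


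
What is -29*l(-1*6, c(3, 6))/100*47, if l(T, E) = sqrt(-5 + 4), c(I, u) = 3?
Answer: -1363*I/100 ≈ -13.63*I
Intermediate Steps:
l(T, E) = I (l(T, E) = sqrt(-1) = I)
-29*l(-1*6, c(3, 6))/100*47 = -29*I/100*47 = -1363*I/100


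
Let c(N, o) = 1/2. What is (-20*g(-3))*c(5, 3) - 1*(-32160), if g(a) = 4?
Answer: 32120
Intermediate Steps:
c(N, o) = ½
(-20*g(-3))*c(5, 3) - 1*(-32160) = -20*4*(½) - 1*(-32160) = -80*½ + 32160 = -40 + 32160 = 32120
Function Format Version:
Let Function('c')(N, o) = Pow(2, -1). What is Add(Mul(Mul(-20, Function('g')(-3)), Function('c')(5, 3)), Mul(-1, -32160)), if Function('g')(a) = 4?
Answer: 32120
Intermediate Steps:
Function('c')(N, o) = Rational(1, 2)
Add(Mul(Mul(-20, Function('g')(-3)), Function('c')(5, 3)), Mul(-1, -32160)) = Add(Mul(Mul(-20, 4), Rational(1, 2)), Mul(-1, -32160)) = Add(Mul(-80, Rational(1, 2)), 32160) = Add(-40, 32160) = 32120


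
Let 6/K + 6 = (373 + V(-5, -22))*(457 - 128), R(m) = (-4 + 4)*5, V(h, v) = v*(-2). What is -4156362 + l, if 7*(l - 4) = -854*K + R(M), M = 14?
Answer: -190066095226/45729 ≈ -4.1564e+6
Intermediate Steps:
V(h, v) = -2*v
R(m) = 0 (R(m) = 0*5 = 0)
K = 2/45729 (K = 6/(-6 + (373 - 2*(-22))*(457 - 128)) = 6/(-6 + (373 + 44)*329) = 6/(-6 + 417*329) = 6/(-6 + 137193) = 6/137187 = 6*(1/137187) = 2/45729 ≈ 4.3736e-5)
l = 182672/45729 (l = 4 + (-854*2/45729 + 0)/7 = 4 + (-1708/45729 + 0)/7 = 4 + (⅐)*(-1708/45729) = 4 - 244/45729 = 182672/45729 ≈ 3.9947)
-4156362 + l = -4156362 + 182672/45729 = -190066095226/45729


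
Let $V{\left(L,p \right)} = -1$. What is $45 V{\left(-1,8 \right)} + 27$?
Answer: $-18$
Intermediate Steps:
$45 V{\left(-1,8 \right)} + 27 = 45 \left(-1\right) + 27 = -45 + 27 = -18$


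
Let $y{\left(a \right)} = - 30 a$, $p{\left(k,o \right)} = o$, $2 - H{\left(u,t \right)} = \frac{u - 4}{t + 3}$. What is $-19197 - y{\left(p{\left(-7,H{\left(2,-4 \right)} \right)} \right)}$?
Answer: $-19197$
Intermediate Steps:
$H{\left(u,t \right)} = 2 - \frac{-4 + u}{3 + t}$ ($H{\left(u,t \right)} = 2 - \frac{u - 4}{t + 3} = 2 - \frac{-4 + u}{3 + t}$)
$-19197 - y{\left(p{\left(-7,H{\left(2,-4 \right)} \right)} \right)} = -19197 - - 30 \frac{10 - 2 + 2 \left(-4\right)}{3 - 4} = -19197 - - 30 \frac{10 - 2 - 8}{-1} = -19197 - - 30 \left(\left(-1\right) 0\right) = -19197 - \left(-30\right) 0 = -19197 - 0 = -19197 + 0 = -19197$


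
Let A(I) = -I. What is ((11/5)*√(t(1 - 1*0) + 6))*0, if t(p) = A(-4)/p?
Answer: 0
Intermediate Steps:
t(p) = 4/p (t(p) = (-1*(-4))/p = 4/p)
((11/5)*√(t(1 - 1*0) + 6))*0 = ((11/5)*√(4/(1 - 1*0) + 6))*0 = ((11*(⅕))*√(4/(1 + 0) + 6))*0 = (11*√(4/1 + 6)/5)*0 = (11*√(4*1 + 6)/5)*0 = (11*√(4 + 6)/5)*0 = (11*√10/5)*0 = 0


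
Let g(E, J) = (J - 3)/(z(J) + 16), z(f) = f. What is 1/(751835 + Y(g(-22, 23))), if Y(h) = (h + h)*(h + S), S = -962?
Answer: 1521/1142041115 ≈ 1.3318e-6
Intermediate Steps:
g(E, J) = (-3 + J)/(16 + J) (g(E, J) = (J - 3)/(J + 16) = (-3 + J)/(16 + J))
Y(h) = 2*h*(-962 + h) (Y(h) = (h + h)*(h - 962) = (2*h)*(-962 + h) = 2*h*(-962 + h))
1/(751835 + Y(g(-22, 23))) = 1/(751835 + 2*((-3 + 23)/(16 + 23))*(-962 + (-3 + 23)/(16 + 23))) = 1/(751835 + 2*(20/39)*(-962 + 20/39)) = 1/(751835 + 2*(20/39)*(-37498/39)) = 1/(751835 - 1499920/1521) = 1/(1142041115/1521) = 1521/1142041115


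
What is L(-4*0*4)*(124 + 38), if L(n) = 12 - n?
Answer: 1944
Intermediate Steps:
L(-4*0*4)*(124 + 38) = (12 - (-4*0)*4)*(124 + 38) = (12 - 0*4)*162 = (12 - 1*0)*162 = (12 + 0)*162 = 12*162 = 1944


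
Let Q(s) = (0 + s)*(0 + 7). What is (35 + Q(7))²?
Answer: 7056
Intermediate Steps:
Q(s) = 7*s (Q(s) = s*7 = 7*s)
(35 + Q(7))² = (35 + 7*7)² = (35 + 49)² = 84² = 7056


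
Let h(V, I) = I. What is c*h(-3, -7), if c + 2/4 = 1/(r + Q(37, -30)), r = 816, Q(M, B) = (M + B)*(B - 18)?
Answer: 1673/480 ≈ 3.4854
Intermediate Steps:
Q(M, B) = (-18 + B)*(B + M) (Q(M, B) = (B + M)*(-18 + B) = (-18 + B)*(B + M))
c = -239/480 (c = -½ + 1/(816 + ((-30)² - 18*(-30) - 18*37 - 30*37)) = -½ + 1/(816 + (900 + 540 - 666 - 1110)) = -½ + 1/(816 - 336) = -½ + 1/480 = -239/480 ≈ -0.49792)
c*h(-3, -7) = -239/480*(-7) = 1673/480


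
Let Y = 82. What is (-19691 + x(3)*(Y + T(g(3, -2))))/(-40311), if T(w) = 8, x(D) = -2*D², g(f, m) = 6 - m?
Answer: 21311/40311 ≈ 0.52866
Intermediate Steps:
(-19691 + x(3)*(Y + T(g(3, -2))))/(-40311) = (-19691 + (-2*3²)*(82 + 8))/(-40311) = (-19691 - 2*9*90)*(-1/40311) = (-19691 - 18*90)*(-1/40311) = (-19691 - 1620)*(-1/40311) = -21311*(-1/40311) = 21311/40311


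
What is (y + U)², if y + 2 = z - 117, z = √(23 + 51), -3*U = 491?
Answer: 719770/9 - 1696*√74/3 ≈ 75111.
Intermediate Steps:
U = -491/3 (U = -⅓*491 = -491/3 ≈ -163.67)
z = √74 ≈ 8.6023
y = -119 + √74 (y = -2 + (√74 - 117) = -2 + (-117 + √74) = -119 + √74 ≈ -110.40)
(y + U)² = ((-119 + √74) - 491/3)² = (-848/3 + √74)²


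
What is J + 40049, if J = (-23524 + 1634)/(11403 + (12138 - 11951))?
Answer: 46414602/1159 ≈ 40047.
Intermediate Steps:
J = -2189/1159 (J = -21890/(11403 + 187) = -21890/11590 = -21890*1/11590 = -2189/1159 ≈ -1.8887)
J + 40049 = -2189/1159 + 40049 = 46414602/1159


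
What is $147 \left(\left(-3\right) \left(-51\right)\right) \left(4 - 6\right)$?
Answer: $-44982$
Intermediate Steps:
$147 \left(\left(-3\right) \left(-51\right)\right) \left(4 - 6\right) = 147 \cdot 153 \left(4 - 6\right) = 22491 \left(-2\right) = -44982$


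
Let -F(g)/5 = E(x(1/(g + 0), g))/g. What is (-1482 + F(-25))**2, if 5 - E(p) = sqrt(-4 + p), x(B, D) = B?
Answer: (37025 + I*sqrt(101))**2/625 ≈ 2.1934e+6 + 1190.7*I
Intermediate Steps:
E(p) = 5 - sqrt(-4 + p)
F(g) = -5*(5 - sqrt(-4 + 1/g))/g (F(g) = -5*(5 - sqrt(-4 + 1/(g + 0)))/g = -5*(5 - sqrt(-4 + 1/g))/g)
(-1482 + F(-25))**2 = (-1482 + 5*(-5 + sqrt(-4 + 1/(-25)))/(-25))**2 = (-1482 + 5*(-1/25)*(-5 + sqrt(-4 - 1/25)))**2 = (-1482 + 5*(-1/25)*(-5 + sqrt(-101/25)))**2 = (-1482 + 5*(-1/25)*(-5 + I*sqrt(101)/5))**2 = (-1482 + (1 - I*sqrt(101)/25))**2 = (-1481 - I*sqrt(101)/25)**2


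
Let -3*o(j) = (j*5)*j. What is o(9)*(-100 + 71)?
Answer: 3915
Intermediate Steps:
o(j) = -5*j²/3 (o(j) = -j*5*j/3 = -5*j*j/3 = -5*j²/3)
o(9)*(-100 + 71) = (-5/3*9²)*(-100 + 71) = -5/3*81*(-29) = -135*(-29) = 3915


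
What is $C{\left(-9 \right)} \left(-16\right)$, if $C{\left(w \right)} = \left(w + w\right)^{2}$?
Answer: $-5184$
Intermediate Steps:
$C{\left(w \right)} = 4 w^{2}$ ($C{\left(w \right)} = \left(2 w\right)^{2} = 4 w^{2}$)
$C{\left(-9 \right)} \left(-16\right) = 4 \left(-9\right)^{2} \left(-16\right) = 4 \cdot 81 \left(-16\right) = 324 \left(-16\right) = -5184$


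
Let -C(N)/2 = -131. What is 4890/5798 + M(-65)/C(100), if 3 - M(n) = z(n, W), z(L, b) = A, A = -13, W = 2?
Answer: 343487/379769 ≈ 0.90446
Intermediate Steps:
z(L, b) = -13
C(N) = 262 (C(N) = -2*(-131) = 262)
M(n) = 16 (M(n) = 3 - 1*(-13) = 3 + 13 = 16)
4890/5798 + M(-65)/C(100) = 4890/5798 + 16/262 = 4890*(1/5798) + 16*(1/262) = 2445/2899 + 8/131 = 343487/379769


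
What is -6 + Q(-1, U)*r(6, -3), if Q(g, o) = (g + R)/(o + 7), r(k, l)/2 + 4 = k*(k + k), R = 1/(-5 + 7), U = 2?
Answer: -122/9 ≈ -13.556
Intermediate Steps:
R = ½ (R = 1/2 = ½ ≈ 0.50000)
r(k, l) = -8 + 4*k² (r(k, l) = -8 + 2*(k*(k + k)) = -8 + 2*(k*(2*k)) = -8 + 2*(2*k²) = -8 + 4*k²)
Q(g, o) = (½ + g)/(7 + o) (Q(g, o) = (g + ½)/(o + 7) = (½ + g)/(7 + o))
-6 + Q(-1, U)*r(6, -3) = -6 + ((½ - 1)/(7 + 2))*(-8 + 4*6²) = -6 + (-½/9)*(-8 + 4*36) = -6 + ((⅑)*(-½))*(-8 + 144) = -6 - 1/18*136 = -6 - 68/9 = -122/9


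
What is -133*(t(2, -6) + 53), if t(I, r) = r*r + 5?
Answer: -12502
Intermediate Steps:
t(I, r) = 5 + r² (t(I, r) = r² + 5 = 5 + r²)
-133*(t(2, -6) + 53) = -133*((5 + (-6)²) + 53) = -133*((5 + 36) + 53) = -133*(41 + 53) = -133*94 = -12502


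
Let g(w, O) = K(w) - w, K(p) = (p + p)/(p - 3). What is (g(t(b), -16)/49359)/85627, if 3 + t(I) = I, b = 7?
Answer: 4/4226463093 ≈ 9.4642e-10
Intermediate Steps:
t(I) = -3 + I
K(p) = 2*p/(-3 + p) (K(p) = (2*p)/(-3 + p) = 2*p/(-3 + p))
g(w, O) = -w + 2*w/(-3 + w) (g(w, O) = 2*w/(-3 + w) - w = -w + 2*w/(-3 + w))
(g(t(b), -16)/49359)/85627 = (((-3 + 7)*(5 - (-3 + 7))/(-3 + (-3 + 7)))/49359)/85627 = ((4*(5 - 1*4)/(-3 + 4))*(1/49359))*(1/85627) = ((4*(5 - 4)/1)*(1/49359))*(1/85627) = ((4*1*1)*(1/49359))*(1/85627) = (4*(1/49359))*(1/85627) = (4/49359)*(1/85627) = 4/4226463093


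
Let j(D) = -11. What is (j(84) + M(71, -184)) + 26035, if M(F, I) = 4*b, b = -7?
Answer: 25996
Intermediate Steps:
M(F, I) = -28 (M(F, I) = 4*(-7) = -28)
(j(84) + M(71, -184)) + 26035 = (-11 - 28) + 26035 = -39 + 26035 = 25996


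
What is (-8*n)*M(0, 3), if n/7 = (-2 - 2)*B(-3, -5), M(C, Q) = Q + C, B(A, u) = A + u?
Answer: -5376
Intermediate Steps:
M(C, Q) = C + Q
n = 224 (n = 7*((-2 - 2)*(-3 - 5)) = 7*(-4*(-8)) = 7*32 = 224)
(-8*n)*M(0, 3) = (-8*224)*(0 + 3) = -1792*3 = -5376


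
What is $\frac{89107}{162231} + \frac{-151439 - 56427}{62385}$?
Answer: $- \frac{9387789617}{3373593645} \approx -2.7827$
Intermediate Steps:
$\frac{89107}{162231} + \frac{-151439 - 56427}{62385} = 89107 \cdot \frac{1}{162231} - \frac{207866}{62385} = \frac{89107}{162231} - \frac{207866}{62385} = - \frac{9387789617}{3373593645}$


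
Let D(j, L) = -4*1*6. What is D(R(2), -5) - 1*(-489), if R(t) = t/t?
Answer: 465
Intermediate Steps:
R(t) = 1
D(j, L) = -24 (D(j, L) = -4*6 = -24)
D(R(2), -5) - 1*(-489) = -24 - 1*(-489) = -24 + 489 = 465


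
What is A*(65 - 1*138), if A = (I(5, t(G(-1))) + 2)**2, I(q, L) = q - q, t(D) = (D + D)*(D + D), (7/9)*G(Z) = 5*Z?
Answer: -292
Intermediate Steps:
G(Z) = 45*Z/7 (G(Z) = 9*(5*Z)/7 = 45*Z/7)
t(D) = 4*D**2 (t(D) = (2*D)*(2*D) = 4*D**2)
I(q, L) = 0
A = 4 (A = (0 + 2)**2 = 2**2 = 4)
A*(65 - 1*138) = 4*(65 - 1*138) = 4*(65 - 138) = 4*(-73) = -292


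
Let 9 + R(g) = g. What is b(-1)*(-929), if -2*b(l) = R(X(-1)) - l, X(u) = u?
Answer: -8361/2 ≈ -4180.5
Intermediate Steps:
R(g) = -9 + g
b(l) = 5 + l/2 (b(l) = -((-9 - 1) - l)/2 = -(-10 - l)/2 = 5 + l/2)
b(-1)*(-929) = (5 + (½)*(-1))*(-929) = (5 - ½)*(-929) = (9/2)*(-929) = -8361/2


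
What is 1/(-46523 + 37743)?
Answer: -1/8780 ≈ -0.00011390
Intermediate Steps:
1/(-46523 + 37743) = 1/(-8780) = -1/8780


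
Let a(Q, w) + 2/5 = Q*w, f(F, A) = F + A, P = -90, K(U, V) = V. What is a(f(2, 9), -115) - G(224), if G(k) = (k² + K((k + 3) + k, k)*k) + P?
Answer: -507637/5 ≈ -1.0153e+5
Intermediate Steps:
f(F, A) = A + F
G(k) = -90 + 2*k² (G(k) = (k² + k*k) - 90 = (k² + k²) - 90 = 2*k² - 90 = -90 + 2*k²)
a(Q, w) = -⅖ + Q*w
a(f(2, 9), -115) - G(224) = (-⅖ + (9 + 2)*(-115)) - (-90 + 2*224²) = (-⅖ + 11*(-115)) - (-90 + 2*50176) = (-⅖ - 1265) - (-90 + 100352) = -6327/5 - 1*100262 = -6327/5 - 100262 = -507637/5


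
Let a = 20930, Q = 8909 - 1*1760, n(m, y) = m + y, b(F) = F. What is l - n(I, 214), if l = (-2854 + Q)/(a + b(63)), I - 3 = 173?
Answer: -8182975/20993 ≈ -389.80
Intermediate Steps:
I = 176 (I = 3 + 173 = 176)
Q = 7149 (Q = 8909 - 1760 = 7149)
l = 4295/20993 (l = (-2854 + 7149)/(20930 + 63) = 4295/20993 ≈ 0.20459)
l - n(I, 214) = 4295/20993 - (176 + 214) = 4295/20993 - 1*390 = 4295/20993 - 390 = -8182975/20993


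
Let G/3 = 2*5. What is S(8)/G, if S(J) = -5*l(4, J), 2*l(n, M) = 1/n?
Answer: -1/48 ≈ -0.020833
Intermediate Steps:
l(n, M) = 1/(2*n)
S(J) = -5/8 (S(J) = -5/(2*4) = -5*1/8 = -5/8)
G = 30 (G = 3*(2*5) = 3*10 = 30)
S(8)/G = -5/8/30 = -5/8*1/30 = -1/48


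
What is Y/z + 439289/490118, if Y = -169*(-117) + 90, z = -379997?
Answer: 157193288299/186243369646 ≈ 0.84402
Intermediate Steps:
Y = 19863 (Y = 19773 + 90 = 19863)
Y/z + 439289/490118 = 19863/(-379997) + 439289/490118 = 19863*(-1/379997) + 439289*(1/490118) = -19863/379997 + 439289/490118 = 157193288299/186243369646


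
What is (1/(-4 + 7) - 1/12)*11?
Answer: 11/4 ≈ 2.7500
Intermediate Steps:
(1/(-4 + 7) - 1/12)*11 = (1/3 - 1*1/12)*11 = (1/3 - 1/12)*11 = (1/4)*11 = 11/4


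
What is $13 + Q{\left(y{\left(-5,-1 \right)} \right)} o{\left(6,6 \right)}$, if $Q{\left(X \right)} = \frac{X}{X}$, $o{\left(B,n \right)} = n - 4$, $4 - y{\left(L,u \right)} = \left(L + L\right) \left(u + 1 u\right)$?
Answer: $15$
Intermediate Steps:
$y{\left(L,u \right)} = 4 - 4 L u$ ($y{\left(L,u \right)} = 4 - \left(L + L\right) \left(u + 1 u\right) = 4 - 2 L \left(u + u\right) = 4 - 2 L 2 u = 4 - 4 L u$)
$o{\left(B,n \right)} = -4 + n$ ($o{\left(B,n \right)} = n - 4 = -4 + n$)
$Q{\left(X \right)} = 1$
$13 + Q{\left(y{\left(-5,-1 \right)} \right)} o{\left(6,6 \right)} = 13 + 1 \left(-4 + 6\right) = 13 + 1 \cdot 2 = 13 + 2 = 15$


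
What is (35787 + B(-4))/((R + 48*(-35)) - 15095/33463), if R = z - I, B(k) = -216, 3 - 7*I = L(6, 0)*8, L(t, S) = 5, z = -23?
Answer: -2777395537/132593319 ≈ -20.947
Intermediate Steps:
I = -37/7 (I = 3/7 - 5*8/7 = 3/7 - ⅐*40 = 3/7 - 40/7 = -37/7 ≈ -5.2857)
R = -124/7 (R = -23 - 1*(-37/7) = -23 + 37/7 = -124/7 ≈ -17.714)
(35787 + B(-4))/((R + 48*(-35)) - 15095/33463) = (35787 - 216)/((-124/7 + 48*(-35)) - 15095/33463) = 35571/((-124/7 - 1680) - 15095*1/33463) = 35571/(-11884/7 - 15095/33463) = 35571/(-397779957/234241) = 35571*(-234241/397779957) = -2777395537/132593319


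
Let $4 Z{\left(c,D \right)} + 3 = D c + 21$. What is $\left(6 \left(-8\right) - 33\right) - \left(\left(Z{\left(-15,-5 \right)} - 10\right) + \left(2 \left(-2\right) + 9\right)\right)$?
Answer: $- \frac{397}{4} \approx -99.25$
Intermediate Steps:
$Z{\left(c,D \right)} = \frac{9}{2} + \frac{D c}{4}$ ($Z{\left(c,D \right)} = - \frac{3}{4} + \frac{D c + 21}{4} = - \frac{3}{4} + \frac{21 + D c}{4} = - \frac{3}{4} + \left(\frac{21}{4} + \frac{D c}{4}\right) = \frac{9}{2} + \frac{D c}{4}$)
$\left(6 \left(-8\right) - 33\right) - \left(\left(Z{\left(-15,-5 \right)} - 10\right) + \left(2 \left(-2\right) + 9\right)\right) = \left(6 \left(-8\right) - 33\right) - \left(\left(\left(\frac{9}{2} + \frac{1}{4} \left(-5\right) \left(-15\right)\right) - 10\right) + \left(2 \left(-2\right) + 9\right)\right) = \left(-48 - 33\right) - \left(\left(\left(\frac{9}{2} + \frac{75}{4}\right) - 10\right) + \left(-4 + 9\right)\right) = -81 - \left(\left(\frac{93}{4} - 10\right) + 5\right) = -81 - \left(\frac{53}{4} + 5\right) = -81 - \frac{73}{4} = - \frac{397}{4}$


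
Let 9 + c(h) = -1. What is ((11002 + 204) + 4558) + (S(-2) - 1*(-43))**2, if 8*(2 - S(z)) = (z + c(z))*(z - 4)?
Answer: 17060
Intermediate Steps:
c(h) = -10 (c(h) = -9 - 1 = -10)
S(z) = 2 - (-10 + z)*(-4 + z)/8 (S(z) = 2 - (z - 10)*(z - 4)/8 = 2 - (-10 + z)*(-4 + z)/8)
((11002 + 204) + 4558) + (S(-2) - 1*(-43))**2 = ((11002 + 204) + 4558) + ((-3 - 1/8*(-2)**2 + (7/4)*(-2)) - 1*(-43))**2 = (11206 + 4558) + ((-3 - 1/8*4 - 7/2) + 43)**2 = 15764 + ((-3 - 1/2 - 7/2) + 43)**2 = 15764 + (-7 + 43)**2 = 15764 + 36**2 = 15764 + 1296 = 17060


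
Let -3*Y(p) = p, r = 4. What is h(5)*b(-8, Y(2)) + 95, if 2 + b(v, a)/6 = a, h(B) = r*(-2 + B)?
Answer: -97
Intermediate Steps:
Y(p) = -p/3
h(B) = -8 + 4*B (h(B) = 4*(-2 + B) = -8 + 4*B)
b(v, a) = -12 + 6*a
h(5)*b(-8, Y(2)) + 95 = (-8 + 4*5)*(-12 + 6*(-⅓*2)) + 95 = (-8 + 20)*(-12 + 6*(-⅔)) + 95 = 12*(-12 - 4) + 95 = 12*(-16) + 95 = -192 + 95 = -97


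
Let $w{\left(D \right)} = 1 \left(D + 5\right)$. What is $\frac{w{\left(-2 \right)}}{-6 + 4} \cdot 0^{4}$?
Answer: $0$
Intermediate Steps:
$w{\left(D \right)} = 5 + D$ ($w{\left(D \right)} = 1 \left(5 + D\right) = 5 + D$)
$\frac{w{\left(-2 \right)}}{-6 + 4} \cdot 0^{4} = \frac{5 - 2}{-6 + 4} \cdot 0^{4} = \frac{3}{-2} \cdot 0 = 3 \left(- \frac{1}{2}\right) 0 = \left(- \frac{3}{2}\right) 0 = 0$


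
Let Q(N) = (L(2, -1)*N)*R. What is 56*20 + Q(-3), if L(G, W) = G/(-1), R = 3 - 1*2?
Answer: 1126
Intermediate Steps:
R = 1 (R = 3 - 2 = 1)
L(G, W) = -G (L(G, W) = G*(-1) = -G)
Q(N) = -2*N (Q(N) = ((-1*2)*N)*1 = -2*N*1 = -2*N)
56*20 + Q(-3) = 56*20 - 2*(-3) = 1120 + 6 = 1126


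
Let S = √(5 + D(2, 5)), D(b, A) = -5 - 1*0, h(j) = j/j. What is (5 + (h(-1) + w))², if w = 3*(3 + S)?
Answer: 225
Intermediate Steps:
h(j) = 1
D(b, A) = -5 (D(b, A) = -5 + 0 = -5)
S = 0 (S = √(5 - 5) = √0 = 0)
w = 9 (w = 3*(3 + 0) = 3*3 = 9)
(5 + (h(-1) + w))² = (5 + (1 + 9))² = (5 + 10)² = 15² = 225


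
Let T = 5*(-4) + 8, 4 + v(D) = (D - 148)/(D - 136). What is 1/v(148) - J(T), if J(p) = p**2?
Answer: -577/4 ≈ -144.25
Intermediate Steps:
v(D) = -4 + (-148 + D)/(-136 + D) (v(D) = -4 + (D - 148)/(D - 136) = -4 + (-148 + D)/(-136 + D))
T = -12 (T = -20 + 8 = -12)
1/v(148) - J(T) = 1/(3*(132 - 1*148)/(-136 + 148)) - 1*(-12)**2 = 1/(3*(132 - 148)/12) - 1*144 = 1/(3*(1/12)*(-16)) - 144 = 1/(-4) - 144 = -1/4 - 144 = -577/4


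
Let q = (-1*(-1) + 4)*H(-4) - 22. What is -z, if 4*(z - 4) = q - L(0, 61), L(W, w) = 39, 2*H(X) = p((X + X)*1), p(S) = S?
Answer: 65/4 ≈ 16.250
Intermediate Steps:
H(X) = X (H(X) = ((X + X)*1)/2 = ((2*X)*1)/2 = (2*X)/2 = X)
q = -42 (q = (-1*(-1) + 4)*(-4) - 22 = (1 + 4)*(-4) - 22 = 5*(-4) - 22 = -20 - 22 = -42)
z = -65/4 (z = 4 + (-42 - 1*39)/4 = 4 + (-42 - 39)/4 = 4 + (¼)*(-81) = 4 - 81/4 = -65/4 ≈ -16.250)
-z = -1*(-65/4) = 65/4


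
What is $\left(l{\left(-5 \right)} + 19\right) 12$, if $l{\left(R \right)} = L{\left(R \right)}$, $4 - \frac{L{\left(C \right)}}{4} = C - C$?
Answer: $420$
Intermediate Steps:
$L{\left(C \right)} = 16$ ($L{\left(C \right)} = 16 - 4 \left(C - C\right) = 16 - 0 = 16 + 0 = 16$)
$l{\left(R \right)} = 16$
$\left(l{\left(-5 \right)} + 19\right) 12 = \left(16 + 19\right) 12 = 35 \cdot 12 = 420$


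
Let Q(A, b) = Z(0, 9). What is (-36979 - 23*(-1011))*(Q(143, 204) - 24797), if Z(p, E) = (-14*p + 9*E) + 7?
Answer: 339155734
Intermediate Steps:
Z(p, E) = 7 - 14*p + 9*E
Q(A, b) = 88 (Q(A, b) = 7 - 14*0 + 9*9 = 7 + 0 + 81 = 88)
(-36979 - 23*(-1011))*(Q(143, 204) - 24797) = (-36979 - 23*(-1011))*(88 - 24797) = (-36979 + 23253)*(-24709) = -13726*(-24709) = 339155734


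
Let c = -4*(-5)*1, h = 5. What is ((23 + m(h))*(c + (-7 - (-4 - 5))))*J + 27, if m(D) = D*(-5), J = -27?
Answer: 1215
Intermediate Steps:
m(D) = -5*D
c = 20 (c = 20*1 = 20)
((23 + m(h))*(c + (-7 - (-4 - 5))))*J + 27 = ((23 - 5*5)*(20 + (-7 - (-4 - 5))))*(-27) + 27 = ((23 - 25)*(20 + (-7 - 1*(-9))))*(-27) + 27 = -2*(20 + (-7 + 9))*(-27) + 27 = -2*(20 + 2)*(-27) + 27 = -2*22*(-27) + 27 = -44*(-27) + 27 = 1188 + 27 = 1215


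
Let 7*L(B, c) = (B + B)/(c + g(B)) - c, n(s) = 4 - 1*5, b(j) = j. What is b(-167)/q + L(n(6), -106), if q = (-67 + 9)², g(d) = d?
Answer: 38036133/2519636 ≈ 15.096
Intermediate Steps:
n(s) = -1 (n(s) = 4 - 5 = -1)
L(B, c) = -c/7 + 2*B/(7*(B + c)) (L(B, c) = ((B + B)/(c + B) - c)/7 = ((2*B)/(B + c) - c)/7 = (2*B/(B + c) - c)/7 = (-c + 2*B/(B + c))/7 = -c/7 + 2*B/(7*(B + c)))
q = 3364 (q = (-58)² = 3364)
b(-167)/q + L(n(6), -106) = -167/3364 + (-1*(-106)² + 2*(-1) - 1*(-1)*(-106))/(7*(-1 - 106)) = -167*1/3364 + (⅐)*(-1*11236 - 2 - 106)/(-107) = -167/3364 + (⅐)*(-1/107)*(-11236 - 2 - 106) = -167/3364 + (⅐)*(-1/107)*(-11344) = -167/3364 + 11344/749 = 38036133/2519636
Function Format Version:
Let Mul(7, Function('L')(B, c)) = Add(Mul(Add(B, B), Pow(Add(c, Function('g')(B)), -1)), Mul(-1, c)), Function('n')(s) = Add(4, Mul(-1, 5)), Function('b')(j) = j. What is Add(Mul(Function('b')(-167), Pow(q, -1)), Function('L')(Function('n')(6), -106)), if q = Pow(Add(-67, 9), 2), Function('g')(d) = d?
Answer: Rational(38036133, 2519636) ≈ 15.096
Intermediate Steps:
Function('n')(s) = -1 (Function('n')(s) = Add(4, -5) = -1)
Function('L')(B, c) = Add(Mul(Rational(-1, 7), c), Mul(Rational(2, 7), B, Pow(Add(B, c), -1))) (Function('L')(B, c) = Mul(Rational(1, 7), Add(Mul(Add(B, B), Pow(Add(c, B), -1)), Mul(-1, c))) = Mul(Rational(1, 7), Add(Mul(Mul(2, B), Pow(Add(B, c), -1)), Mul(-1, c))) = Mul(Rational(1, 7), Add(Mul(2, B, Pow(Add(B, c), -1)), Mul(-1, c))) = Mul(Rational(1, 7), Add(Mul(-1, c), Mul(2, B, Pow(Add(B, c), -1)))) = Add(Mul(Rational(-1, 7), c), Mul(Rational(2, 7), B, Pow(Add(B, c), -1))))
q = 3364 (q = Pow(-58, 2) = 3364)
Add(Mul(Function('b')(-167), Pow(q, -1)), Function('L')(Function('n')(6), -106)) = Add(Mul(-167, Pow(3364, -1)), Mul(Rational(1, 7), Pow(Add(-1, -106), -1), Add(Mul(-1, Pow(-106, 2)), Mul(2, -1), Mul(-1, -1, -106)))) = Add(Mul(-167, Rational(1, 3364)), Mul(Rational(1, 7), Pow(-107, -1), Add(Mul(-1, 11236), -2, -106))) = Add(Rational(-167, 3364), Mul(Rational(1, 7), Rational(-1, 107), Add(-11236, -2, -106))) = Add(Rational(-167, 3364), Mul(Rational(1, 7), Rational(-1, 107), -11344)) = Add(Rational(-167, 3364), Rational(11344, 749)) = Rational(38036133, 2519636)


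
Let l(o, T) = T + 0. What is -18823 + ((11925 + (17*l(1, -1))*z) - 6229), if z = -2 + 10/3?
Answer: -39449/3 ≈ -13150.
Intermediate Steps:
l(o, T) = T
z = 4/3 (z = -2 + 10*(⅓) = -2 + 10/3 = 4/3 ≈ 1.3333)
-18823 + ((11925 + (17*l(1, -1))*z) - 6229) = -18823 + ((11925 + (17*(-1))*(4/3)) - 6229) = -18823 + ((11925 - 17*4/3) - 6229) = -18823 + ((11925 - 68/3) - 6229) = -18823 + (35707/3 - 6229) = -18823 + 17020/3 = -39449/3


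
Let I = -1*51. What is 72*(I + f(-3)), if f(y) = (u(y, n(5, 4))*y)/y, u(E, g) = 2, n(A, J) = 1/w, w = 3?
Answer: -3528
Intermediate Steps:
n(A, J) = ⅓ (n(A, J) = 1/3 = ⅓)
I = -51
f(y) = 2 (f(y) = (2*y)/y = 2)
72*(I + f(-3)) = 72*(-51 + 2) = 72*(-49) = -3528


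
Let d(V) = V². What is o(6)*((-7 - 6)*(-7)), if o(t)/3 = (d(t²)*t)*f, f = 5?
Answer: 10614240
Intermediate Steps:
o(t) = 15*t⁵ (o(t) = 3*(((t²)²*t)*5) = 3*((t⁴*t)*5) = 3*(t⁵*5) = 3*(5*t⁵) = 15*t⁵)
o(6)*((-7 - 6)*(-7)) = (15*6⁵)*((-7 - 6)*(-7)) = (15*7776)*(-13*(-7)) = 116640*91 = 10614240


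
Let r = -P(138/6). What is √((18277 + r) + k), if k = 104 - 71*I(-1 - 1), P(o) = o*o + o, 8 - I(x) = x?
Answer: √17119 ≈ 130.84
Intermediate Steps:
I(x) = 8 - x
P(o) = o + o² (P(o) = o² + o = o + o²)
r = -552 (r = -138/6*(1 + 138/6) = -138*(⅙)*(1 + 138*(⅙)) = -23*(1 + 23) = -23*24 = -1*552 = -552)
k = -606 (k = 104 - 71*(8 - (-1 - 1)) = 104 - 71*(8 - 1*(-2)) = 104 - 71*(8 + 2) = 104 - 71*10 = 104 - 710 = -606)
√((18277 + r) + k) = √((18277 - 552) - 606) = √(17725 - 606) = √17119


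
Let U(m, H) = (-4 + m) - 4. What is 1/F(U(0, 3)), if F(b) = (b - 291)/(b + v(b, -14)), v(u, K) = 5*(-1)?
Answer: 1/23 ≈ 0.043478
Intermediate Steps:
U(m, H) = -8 + m
v(u, K) = -5
F(b) = (-291 + b)/(-5 + b) (F(b) = (b - 291)/(b - 5) = (-291 + b)/(-5 + b))
1/F(U(0, 3)) = 1/((-291 + (-8 + 0))/(-5 + (-8 + 0))) = 1/((-291 - 8)/(-5 - 8)) = 1/(-299/(-13)) = 1/(-1/13*(-299)) = 1/23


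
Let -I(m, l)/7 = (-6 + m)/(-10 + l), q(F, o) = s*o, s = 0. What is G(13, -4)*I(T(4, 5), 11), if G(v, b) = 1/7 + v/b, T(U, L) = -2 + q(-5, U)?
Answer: -174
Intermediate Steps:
q(F, o) = 0 (q(F, o) = 0*o = 0)
T(U, L) = -2 (T(U, L) = -2 + 0 = -2)
G(v, b) = ⅐ + v/b (G(v, b) = 1*(⅐) + v/b = ⅐ + v/b)
I(m, l) = -7*(-6 + m)/(-10 + l)
G(13, -4)*I(T(4, 5), 11) = ((13 + (⅐)*(-4))/(-4))*(7*(6 - 1*(-2))/(-10 + 11)) = (-(13 - 4/7)/4)*(7*(6 + 2)/1) = (-¼*87/7)*(7*1*8) = -87/28*56 = -174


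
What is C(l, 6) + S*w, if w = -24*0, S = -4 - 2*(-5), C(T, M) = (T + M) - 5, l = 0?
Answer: 1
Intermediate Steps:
C(T, M) = -5 + M + T (C(T, M) = (M + T) - 5 = -5 + M + T)
S = 6 (S = -4 + 10 = 6)
w = 0
C(l, 6) + S*w = (-5 + 6 + 0) + 6*0 = 1 + 0 = 1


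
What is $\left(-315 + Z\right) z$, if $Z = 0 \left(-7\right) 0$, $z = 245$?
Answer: $-77175$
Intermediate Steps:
$Z = 0$ ($Z = 0 \cdot 0 = 0$)
$\left(-315 + Z\right) z = \left(-315 + 0\right) 245 = \left(-315\right) 245 = -77175$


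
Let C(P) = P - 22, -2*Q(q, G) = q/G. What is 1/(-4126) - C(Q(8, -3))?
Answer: 255809/12378 ≈ 20.666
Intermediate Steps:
Q(q, G) = -q/(2*G)
C(P) = -22 + P
1/(-4126) - C(Q(8, -3)) = 1/(-4126) - (-22 - ½*8/(-3)) = -1/4126 - (-22 - ½*8*(-⅓)) = -1/4126 - (-22 + 4/3) = -1/4126 - 1*(-62/3) = -1/4126 + 62/3 = 255809/12378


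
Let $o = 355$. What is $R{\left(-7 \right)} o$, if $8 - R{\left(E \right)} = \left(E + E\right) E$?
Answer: $-31950$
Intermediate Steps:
$R{\left(E \right)} = 8 - 2 E^{2}$ ($R{\left(E \right)} = 8 - \left(E + E\right) E = 8 - 2 E E = 8 - 2 E^{2}$)
$R{\left(-7 \right)} o = \left(8 - 2 \left(-7\right)^{2}\right) 355 = \left(8 - 98\right) 355 = \left(-90\right) 355 = -31950$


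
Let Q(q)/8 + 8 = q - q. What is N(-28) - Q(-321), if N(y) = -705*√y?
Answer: 64 - 1410*I*√7 ≈ 64.0 - 3730.5*I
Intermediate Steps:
Q(q) = -64 (Q(q) = -64 + 8*(q - q) = -64 + 8*0 = -64 + 0 = -64)
N(-28) - Q(-321) = -1410*I*√7 - 1*(-64) = -1410*I*√7 + 64 = 64 - 1410*I*√7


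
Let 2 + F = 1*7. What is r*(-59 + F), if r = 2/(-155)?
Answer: 108/155 ≈ 0.69677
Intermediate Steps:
r = -2/155 (r = 2*(-1/155) = -2/155 ≈ -0.012903)
F = 5 (F = -2 + 1*7 = -2 + 7 = 5)
r*(-59 + F) = -2*(-59 + 5)/155 = -2/155*(-54) = 108/155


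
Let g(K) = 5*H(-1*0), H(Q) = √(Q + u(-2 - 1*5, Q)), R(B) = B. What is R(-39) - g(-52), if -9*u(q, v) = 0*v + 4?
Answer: -39 - 10*I/3 ≈ -39.0 - 3.3333*I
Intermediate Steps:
u(q, v) = -4/9 (u(q, v) = -(0*v + 4)/9 = -(0 + 4)/9 = -⅑*4 = -4/9)
H(Q) = √(-4/9 + Q) (H(Q) = √(Q - 4/9) = √(-4/9 + Q))
g(K) = 10*I/3 (g(K) = 5*(√(-4 + 9*(-1*0))/3) = 5*(√(-4 + 9*0)/3) = 5*(√(-4 + 0)/3) = 5*(√(-4)/3) = 5*((2*I)/3) = 5*(2*I/3) = 10*I/3)
R(-39) - g(-52) = -39 - 10*I/3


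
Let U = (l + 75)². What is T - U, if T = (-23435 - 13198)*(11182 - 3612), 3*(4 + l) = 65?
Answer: -2495883574/9 ≈ -2.7732e+8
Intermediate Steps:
l = 53/3 (l = -4 + (⅓)*65 = -4 + 65/3 = 53/3 ≈ 17.667)
U = 77284/9 (U = (53/3 + 75)² = (278/3)² = 77284/9 ≈ 8587.1)
T = -277311810 (T = -36633*7570 = -277311810)
T - U = -277311810 - 1*77284/9 = -277311810 - 77284/9 = -2495883574/9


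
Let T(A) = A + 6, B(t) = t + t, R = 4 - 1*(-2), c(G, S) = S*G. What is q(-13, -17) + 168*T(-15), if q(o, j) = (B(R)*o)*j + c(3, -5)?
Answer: 1125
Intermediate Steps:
c(G, S) = G*S
R = 6 (R = 4 + 2 = 6)
B(t) = 2*t
T(A) = 6 + A
q(o, j) = -15 + 12*j*o (q(o, j) = ((2*6)*o)*j + 3*(-5) = (12*o)*j - 15 = 12*j*o - 15 = -15 + 12*j*o)
q(-13, -17) + 168*T(-15) = (-15 + 12*(-17)*(-13)) + 168*(6 - 15) = (-15 + 2652) + 168*(-9) = 2637 - 1512 = 1125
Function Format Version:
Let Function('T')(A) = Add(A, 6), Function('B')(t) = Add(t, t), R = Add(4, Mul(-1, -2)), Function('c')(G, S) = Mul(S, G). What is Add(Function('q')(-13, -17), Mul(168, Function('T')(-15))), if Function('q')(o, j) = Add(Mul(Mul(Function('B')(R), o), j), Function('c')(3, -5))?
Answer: 1125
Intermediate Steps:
Function('c')(G, S) = Mul(G, S)
R = 6 (R = Add(4, 2) = 6)
Function('B')(t) = Mul(2, t)
Function('T')(A) = Add(6, A)
Function('q')(o, j) = Add(-15, Mul(12, j, o)) (Function('q')(o, j) = Add(Mul(Mul(Mul(2, 6), o), j), Mul(3, -5)) = Add(Mul(Mul(12, o), j), -15) = Add(Mul(12, j, o), -15) = Add(-15, Mul(12, j, o)))
Add(Function('q')(-13, -17), Mul(168, Function('T')(-15))) = Add(Add(-15, Mul(12, -17, -13)), Mul(168, Add(6, -15))) = Add(Add(-15, 2652), Mul(168, -9)) = Add(2637, -1512) = 1125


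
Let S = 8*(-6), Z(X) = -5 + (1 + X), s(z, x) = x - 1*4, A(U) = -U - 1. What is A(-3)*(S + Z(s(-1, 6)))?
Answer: -100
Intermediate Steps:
A(U) = -1 - U
s(z, x) = -4 + x (s(z, x) = x - 4 = -4 + x)
Z(X) = -4 + X
S = -48
A(-3)*(S + Z(s(-1, 6))) = (-1 - 1*(-3))*(-48 + (-4 + (-4 + 6))) = (-1 + 3)*(-48 + (-4 + 2)) = 2*(-48 - 2) = 2*(-50) = -100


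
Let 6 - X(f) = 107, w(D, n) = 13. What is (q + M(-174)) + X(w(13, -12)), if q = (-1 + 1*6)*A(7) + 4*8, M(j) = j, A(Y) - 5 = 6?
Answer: -188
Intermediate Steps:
A(Y) = 11 (A(Y) = 5 + 6 = 11)
X(f) = -101 (X(f) = 6 - 1*107 = 6 - 107 = -101)
q = 87 (q = (-1 + 1*6)*11 + 4*8 = (-1 + 6)*11 + 32 = 5*11 + 32 = 55 + 32 = 87)
(q + M(-174)) + X(w(13, -12)) = (87 - 174) - 101 = -87 - 101 = -188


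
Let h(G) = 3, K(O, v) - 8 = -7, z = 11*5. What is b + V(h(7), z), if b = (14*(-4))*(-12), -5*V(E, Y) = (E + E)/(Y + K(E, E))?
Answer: 94077/140 ≈ 671.98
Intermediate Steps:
z = 55
K(O, v) = 1 (K(O, v) = 8 - 7 = 1)
V(E, Y) = -2*E/(5*(1 + Y)) (V(E, Y) = -(E + E)/(5*(Y + 1)) = -2*E/(5*(1 + Y)))
b = 672 (b = -56*(-12) = 672)
b + V(h(7), z) = 672 - 2*3/(5 + 5*55) = 672 - 2*3/(5 + 275) = 672 - 2*3/280 = 672 - 2*3*1/280 = 672 - 3/140 = 94077/140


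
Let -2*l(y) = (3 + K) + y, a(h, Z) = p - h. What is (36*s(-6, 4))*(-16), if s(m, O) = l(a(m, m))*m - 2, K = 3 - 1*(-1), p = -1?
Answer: -19584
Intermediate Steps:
K = 4 (K = 3 + 1 = 4)
a(h, Z) = -1 - h
l(y) = -7/2 - y/2 (l(y) = -((3 + 4) + y)/2 = -(7 + y)/2 = -7/2 - y/2)
s(m, O) = -2 + m*(-3 + m/2) (s(m, O) = (-7/2 - (-1 - m)/2)*m - 2 = (-7/2 + (½ + m/2))*m - 2 = (-3 + m/2)*m - 2 = m*(-3 + m/2) - 2 = -2 + m*(-3 + m/2))
(36*s(-6, 4))*(-16) = (36*(-2 + (½)*(-6)*(-6 - 6)))*(-16) = (36*(-2 + (½)*(-6)*(-12)))*(-16) = (36*(-2 + 36))*(-16) = (36*34)*(-16) = 1224*(-16) = -19584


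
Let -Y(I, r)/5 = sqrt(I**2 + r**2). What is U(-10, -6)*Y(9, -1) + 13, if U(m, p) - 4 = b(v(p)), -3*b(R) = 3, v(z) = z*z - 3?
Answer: 13 - 15*sqrt(82) ≈ -122.83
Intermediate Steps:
v(z) = -3 + z**2 (v(z) = z**2 - 3 = -3 + z**2)
b(R) = -1 (b(R) = -1/3*3 = -1)
U(m, p) = 3 (U(m, p) = 4 - 1 = 3)
Y(I, r) = -5*sqrt(I**2 + r**2)
U(-10, -6)*Y(9, -1) + 13 = 3*(-5*sqrt(9**2 + (-1)**2)) + 13 = 3*(-5*sqrt(81 + 1)) + 13 = 3*(-5*sqrt(82)) + 13 = -15*sqrt(82) + 13 = 13 - 15*sqrt(82)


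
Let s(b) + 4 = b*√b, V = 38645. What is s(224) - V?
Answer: -38649 + 896*√14 ≈ -35297.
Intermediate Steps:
s(b) = -4 + b^(3/2) (s(b) = -4 + b*√b = -4 + b^(3/2))
s(224) - V = (-4 + 224^(3/2)) - 1*38645 = (-4 + 896*√14) - 38645 = -38649 + 896*√14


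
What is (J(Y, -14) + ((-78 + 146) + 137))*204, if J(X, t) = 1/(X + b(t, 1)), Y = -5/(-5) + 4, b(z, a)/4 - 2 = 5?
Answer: 460088/11 ≈ 41826.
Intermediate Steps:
b(z, a) = 28 (b(z, a) = 8 + 4*5 = 8 + 20 = 28)
Y = 5 (Y = -5*(-⅕) + 4 = 1 + 4 = 5)
J(X, t) = 1/(28 + X) (J(X, t) = 1/(X + 28) = 1/(28 + X))
(J(Y, -14) + ((-78 + 146) + 137))*204 = (1/(28 + 5) + ((-78 + 146) + 137))*204 = (1/33 + (68 + 137))*204 = (1/33 + 205)*204 = (6766/33)*204 = 460088/11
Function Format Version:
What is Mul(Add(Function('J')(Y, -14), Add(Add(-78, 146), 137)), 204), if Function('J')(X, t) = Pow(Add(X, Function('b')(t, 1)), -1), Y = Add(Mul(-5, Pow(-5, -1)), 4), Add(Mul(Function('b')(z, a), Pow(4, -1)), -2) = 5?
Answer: Rational(460088, 11) ≈ 41826.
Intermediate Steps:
Function('b')(z, a) = 28 (Function('b')(z, a) = Add(8, Mul(4, 5)) = Add(8, 20) = 28)
Y = 5 (Y = Add(Mul(-5, Rational(-1, 5)), 4) = Add(1, 4) = 5)
Function('J')(X, t) = Pow(Add(28, X), -1) (Function('J')(X, t) = Pow(Add(X, 28), -1) = Pow(Add(28, X), -1))
Mul(Add(Function('J')(Y, -14), Add(Add(-78, 146), 137)), 204) = Mul(Add(Pow(Add(28, 5), -1), Add(Add(-78, 146), 137)), 204) = Mul(Add(Pow(33, -1), Add(68, 137)), 204) = Mul(Add(Rational(1, 33), 205), 204) = Mul(Rational(6766, 33), 204) = Rational(460088, 11)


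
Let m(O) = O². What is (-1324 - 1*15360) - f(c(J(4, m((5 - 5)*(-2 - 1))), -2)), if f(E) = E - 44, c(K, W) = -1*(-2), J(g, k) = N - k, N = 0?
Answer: -16642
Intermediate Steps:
J(g, k) = -k (J(g, k) = 0 - k = -k)
c(K, W) = 2
f(E) = -44 + E
(-1324 - 1*15360) - f(c(J(4, m((5 - 5)*(-2 - 1))), -2)) = (-1324 - 1*15360) - (-44 + 2) = (-1324 - 15360) - 1*(-42) = -16684 + 42 = -16642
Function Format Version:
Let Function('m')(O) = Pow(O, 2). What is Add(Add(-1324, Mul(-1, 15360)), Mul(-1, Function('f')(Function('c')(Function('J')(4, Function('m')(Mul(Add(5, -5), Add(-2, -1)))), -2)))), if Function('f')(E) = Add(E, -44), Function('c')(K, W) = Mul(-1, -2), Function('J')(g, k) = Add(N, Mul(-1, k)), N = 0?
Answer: -16642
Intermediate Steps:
Function('J')(g, k) = Mul(-1, k) (Function('J')(g, k) = Add(0, Mul(-1, k)) = Mul(-1, k))
Function('c')(K, W) = 2
Function('f')(E) = Add(-44, E)
Add(Add(-1324, Mul(-1, 15360)), Mul(-1, Function('f')(Function('c')(Function('J')(4, Function('m')(Mul(Add(5, -5), Add(-2, -1)))), -2)))) = Add(Add(-1324, Mul(-1, 15360)), Mul(-1, Add(-44, 2))) = Add(Add(-1324, -15360), Mul(-1, -42)) = Add(-16684, 42) = -16642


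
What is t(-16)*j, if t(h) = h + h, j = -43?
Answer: 1376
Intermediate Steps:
t(h) = 2*h
t(-16)*j = (2*(-16))*(-43) = -32*(-43) = 1376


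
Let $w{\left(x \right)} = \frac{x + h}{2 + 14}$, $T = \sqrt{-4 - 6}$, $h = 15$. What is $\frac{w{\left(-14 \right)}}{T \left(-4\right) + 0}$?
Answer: $\frac{i \sqrt{10}}{640} \approx 0.0049411 i$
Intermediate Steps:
$T = i \sqrt{10}$ ($T = \sqrt{-10} = i \sqrt{10} \approx 3.1623 i$)
$w{\left(x \right)} = \frac{15}{16} + \frac{x}{16}$ ($w{\left(x \right)} = \frac{x + 15}{2 + 14} = \frac{15 + x}{16} = \left(15 + x\right) \frac{1}{16} = \frac{15}{16} + \frac{x}{16}$)
$\frac{w{\left(-14 \right)}}{T \left(-4\right) + 0} = \frac{\frac{15}{16} + \frac{1}{16} \left(-14\right)}{i \sqrt{10} \left(-4\right) + 0} = \frac{\frac{15}{16} - \frac{7}{8}}{- 4 i \sqrt{10} + 0} = \frac{1}{16 \left(- 4 i \sqrt{10}\right)} = \frac{\frac{1}{40} i \sqrt{10}}{16} = \frac{i \sqrt{10}}{640}$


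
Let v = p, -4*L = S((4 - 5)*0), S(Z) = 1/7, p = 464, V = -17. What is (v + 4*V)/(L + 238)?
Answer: 3696/2221 ≈ 1.6641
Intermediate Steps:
S(Z) = ⅐
L = -1/28 (L = -¼*⅐ = -1/28 ≈ -0.035714)
v = 464
(v + 4*V)/(L + 238) = (464 + 4*(-17))/(-1/28 + 238) = (464 - 68)/(6663/28) = 396*(28/6663) = 3696/2221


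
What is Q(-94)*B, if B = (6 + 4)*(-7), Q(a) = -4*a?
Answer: -26320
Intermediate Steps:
B = -70 (B = 10*(-7) = -70)
Q(-94)*B = -4*(-94)*(-70) = 376*(-70) = -26320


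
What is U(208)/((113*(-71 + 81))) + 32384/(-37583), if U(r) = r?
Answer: -14388328/21234395 ≈ -0.67760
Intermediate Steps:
U(208)/((113*(-71 + 81))) + 32384/(-37583) = 208/((113*(-71 + 81))) + 32384/(-37583) = 208/((113*10)) + 32384*(-1/37583) = 208/1130 - 32384/37583 = 208*(1/1130) - 32384/37583 = 104/565 - 32384/37583 = -14388328/21234395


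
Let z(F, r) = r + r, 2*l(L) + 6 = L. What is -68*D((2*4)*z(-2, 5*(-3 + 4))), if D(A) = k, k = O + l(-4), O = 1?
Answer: 272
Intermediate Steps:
l(L) = -3 + L/2
z(F, r) = 2*r
k = -4 (k = 1 + (-3 + (1/2)*(-4)) = 1 + (-3 - 2) = 1 - 5 = -4)
D(A) = -4
-68*D((2*4)*z(-2, 5*(-3 + 4))) = -68*(-4) = 272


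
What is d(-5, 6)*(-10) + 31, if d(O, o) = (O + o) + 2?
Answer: 1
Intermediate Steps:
d(O, o) = 2 + O + o
d(-5, 6)*(-10) + 31 = (2 - 5 + 6)*(-10) + 31 = 3*(-10) + 31 = -30 + 31 = 1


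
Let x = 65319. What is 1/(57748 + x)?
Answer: 1/123067 ≈ 8.1257e-6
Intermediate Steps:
1/(57748 + x) = 1/(57748 + 65319) = 1/123067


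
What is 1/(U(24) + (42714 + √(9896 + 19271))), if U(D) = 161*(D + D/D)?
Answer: 46739/2184504954 - √29167/2184504954 ≈ 2.1318e-5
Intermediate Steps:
U(D) = 161 + 161*D (U(D) = 161*(D + 1) = 161*(1 + D) = 161 + 161*D)
1/(U(24) + (42714 + √(9896 + 19271))) = 1/((161 + 161*24) + (42714 + √(9896 + 19271))) = 1/((161 + 3864) + (42714 + √29167)) = 1/(4025 + (42714 + √29167)) = 1/(46739 + √29167)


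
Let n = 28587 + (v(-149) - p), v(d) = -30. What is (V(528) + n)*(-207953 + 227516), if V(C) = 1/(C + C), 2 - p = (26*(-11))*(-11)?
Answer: 218298671897/352 ≈ 6.2017e+8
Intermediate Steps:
p = -3144 (p = 2 - 26*(-11)*(-11) = 2 - (-286)*(-11) = 2 - 1*3146 = 2 - 3146 = -3144)
V(C) = 1/(2*C)
n = 31701 (n = 28587 + (-30 - 1*(-3144)) = 28587 + (-30 + 3144) = 28587 + 3114 = 31701)
(V(528) + n)*(-207953 + 227516) = ((½)/528 + 31701)*(-207953 + 227516) = ((½)*(1/528) + 31701)*19563 = (1/1056 + 31701)*19563 = (33476257/1056)*19563 = 218298671897/352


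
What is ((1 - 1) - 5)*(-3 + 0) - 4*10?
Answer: -25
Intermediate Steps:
((1 - 1) - 5)*(-3 + 0) - 4*10 = (0 - 5)*(-3) - 40 = -5*(-3) - 40 = 15 - 40 = -25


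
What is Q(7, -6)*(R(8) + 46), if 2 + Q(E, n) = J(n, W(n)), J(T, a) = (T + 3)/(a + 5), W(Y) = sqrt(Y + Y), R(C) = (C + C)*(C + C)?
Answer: 302*(-4*sqrt(3) + 13*I)/(-5*I + 2*sqrt(3)) ≈ -726.43 + 84.824*I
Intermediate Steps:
R(C) = 4*C**2 (R(C) = (2*C)*(2*C) = 4*C**2)
W(Y) = sqrt(2)*sqrt(Y) (W(Y) = sqrt(2*Y) = sqrt(2)*sqrt(Y))
J(T, a) = (3 + T)/(5 + a)
Q(E, n) = -2 + (3 + n)/(5 + sqrt(2)*sqrt(n))
Q(7, -6)*(R(8) + 46) = ((-7 - 6 - 2*sqrt(2)*sqrt(-6))/(5 + sqrt(2)*sqrt(-6)))*(4*8**2 + 46) = ((-7 - 6 - 2*sqrt(2)*I*sqrt(6))/(5 + sqrt(2)*(I*sqrt(6))))*(4*64 + 46) = ((-7 - 6 - 4*I*sqrt(3))/(5 + 2*I*sqrt(3)))*(256 + 46) = ((-13 - 4*I*sqrt(3))/(5 + 2*I*sqrt(3)))*302 = 302*(-13 - 4*I*sqrt(3))/(5 + 2*I*sqrt(3))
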